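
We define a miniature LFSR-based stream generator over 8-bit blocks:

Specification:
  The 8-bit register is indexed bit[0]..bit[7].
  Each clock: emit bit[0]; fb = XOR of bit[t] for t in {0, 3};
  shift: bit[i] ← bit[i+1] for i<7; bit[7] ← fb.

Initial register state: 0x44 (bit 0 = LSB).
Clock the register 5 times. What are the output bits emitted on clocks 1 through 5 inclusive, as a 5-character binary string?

reg_0 = 0x44
clock 1: out=0, reg = 0x22
clock 2: out=0, reg = 0x11
clock 3: out=1, reg = 0x88
clock 4: out=0, reg = 0xC4
clock 5: out=0, reg = 0x62

00100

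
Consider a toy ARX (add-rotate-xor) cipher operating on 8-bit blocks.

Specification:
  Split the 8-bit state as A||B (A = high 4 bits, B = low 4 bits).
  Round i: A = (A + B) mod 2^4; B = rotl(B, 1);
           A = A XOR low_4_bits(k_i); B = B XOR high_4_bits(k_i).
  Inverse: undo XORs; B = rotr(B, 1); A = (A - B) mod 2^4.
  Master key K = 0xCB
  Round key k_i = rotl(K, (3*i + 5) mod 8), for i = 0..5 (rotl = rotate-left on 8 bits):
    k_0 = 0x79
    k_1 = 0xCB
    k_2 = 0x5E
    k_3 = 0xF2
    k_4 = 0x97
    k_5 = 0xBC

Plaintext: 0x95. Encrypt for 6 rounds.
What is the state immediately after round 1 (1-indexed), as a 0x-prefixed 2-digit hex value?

0x7D

s_0 = plaintext = 0x95
s_1 = Round(s_0, k_0) = 0x7D
s_2 = Round(s_1, k_1) = 0xF7
s_3 = Round(s_2, k_2) = 0x8B
s_4 = Round(s_3, k_3) = 0x18
s_5 = Round(s_4, k_4) = 0xE8
s_6 = Round(s_5, k_5) = 0xAA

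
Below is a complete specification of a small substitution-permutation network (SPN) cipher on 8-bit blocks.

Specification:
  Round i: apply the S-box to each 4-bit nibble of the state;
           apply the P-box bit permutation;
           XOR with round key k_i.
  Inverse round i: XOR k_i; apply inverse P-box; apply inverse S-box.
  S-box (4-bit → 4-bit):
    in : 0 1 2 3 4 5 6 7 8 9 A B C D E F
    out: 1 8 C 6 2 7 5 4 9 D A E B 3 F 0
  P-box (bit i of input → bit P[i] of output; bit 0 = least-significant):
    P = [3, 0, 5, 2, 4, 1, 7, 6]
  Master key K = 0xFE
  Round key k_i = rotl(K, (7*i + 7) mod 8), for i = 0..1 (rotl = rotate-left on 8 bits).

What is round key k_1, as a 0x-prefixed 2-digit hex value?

0xBF

K = 0xFE
k_0 = rotl(K, (7*0+7) mod 8) = rotl(K, 7) = 0x7F
k_1 = rotl(K, (7*1+7) mod 8) = rotl(K, 6) = 0xBF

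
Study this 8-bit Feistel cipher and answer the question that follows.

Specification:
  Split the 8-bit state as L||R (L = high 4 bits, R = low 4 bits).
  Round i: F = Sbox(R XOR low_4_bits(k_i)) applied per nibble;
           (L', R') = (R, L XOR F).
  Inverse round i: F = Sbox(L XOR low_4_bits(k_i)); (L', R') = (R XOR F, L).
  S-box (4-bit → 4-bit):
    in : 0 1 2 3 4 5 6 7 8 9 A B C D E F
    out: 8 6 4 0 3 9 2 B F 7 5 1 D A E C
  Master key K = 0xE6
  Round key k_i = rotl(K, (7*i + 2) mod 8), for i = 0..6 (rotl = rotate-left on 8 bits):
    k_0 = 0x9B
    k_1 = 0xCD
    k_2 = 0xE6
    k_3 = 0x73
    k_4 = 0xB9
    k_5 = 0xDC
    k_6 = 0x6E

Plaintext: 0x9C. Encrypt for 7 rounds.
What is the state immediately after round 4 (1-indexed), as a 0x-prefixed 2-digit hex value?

0x00

s_0 = plaintext = 0x9C
s_1 = Round(s_0, k_0) = 0xC2
s_2 = Round(s_1, k_1) = 0x20
s_3 = Round(s_2, k_2) = 0x00
s_4 = Round(s_3, k_3) = 0x00
s_5 = Round(s_4, k_4) = 0x07
s_6 = Round(s_5, k_5) = 0x71
s_7 = Round(s_6, k_6) = 0x1B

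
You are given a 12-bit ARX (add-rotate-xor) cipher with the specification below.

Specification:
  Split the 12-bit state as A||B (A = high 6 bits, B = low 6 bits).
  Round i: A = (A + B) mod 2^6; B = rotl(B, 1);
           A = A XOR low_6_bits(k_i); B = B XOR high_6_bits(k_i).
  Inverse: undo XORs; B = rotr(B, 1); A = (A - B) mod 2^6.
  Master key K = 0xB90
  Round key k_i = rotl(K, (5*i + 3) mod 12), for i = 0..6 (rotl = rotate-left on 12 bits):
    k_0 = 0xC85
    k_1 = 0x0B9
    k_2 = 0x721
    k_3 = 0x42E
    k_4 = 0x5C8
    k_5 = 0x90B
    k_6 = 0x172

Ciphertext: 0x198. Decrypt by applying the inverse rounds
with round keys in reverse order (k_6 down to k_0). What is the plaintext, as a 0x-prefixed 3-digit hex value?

0x1BF

s_0 = ciphertext = 0x198
s_1 = InvRound(s_0, k_6) = 0x1AE
s_2 = InvRound(s_1, k_5) = 0x205
s_3 = InvRound(s_2, k_4) = 0xDC9
s_4 = InvRound(s_3, k_3) = 0xB6C
s_5 = InvRound(s_4, k_2) = 0xD18
s_6 = InvRound(s_5, k_1) = 0x00D
s_7 = InvRound(s_6, k_0) = 0x1BF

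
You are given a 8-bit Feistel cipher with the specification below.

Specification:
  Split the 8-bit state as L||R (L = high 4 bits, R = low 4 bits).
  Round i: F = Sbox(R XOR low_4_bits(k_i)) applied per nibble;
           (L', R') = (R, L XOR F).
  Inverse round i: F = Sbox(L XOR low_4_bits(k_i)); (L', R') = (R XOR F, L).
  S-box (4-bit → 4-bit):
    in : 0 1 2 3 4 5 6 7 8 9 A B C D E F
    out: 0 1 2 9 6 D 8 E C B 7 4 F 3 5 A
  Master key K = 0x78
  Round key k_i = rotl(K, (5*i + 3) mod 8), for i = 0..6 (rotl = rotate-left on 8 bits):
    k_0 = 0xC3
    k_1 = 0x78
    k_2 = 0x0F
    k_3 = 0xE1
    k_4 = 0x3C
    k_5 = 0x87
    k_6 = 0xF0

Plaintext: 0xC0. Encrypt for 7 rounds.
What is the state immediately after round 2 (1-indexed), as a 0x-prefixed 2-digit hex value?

s_0 = plaintext = 0xC0
s_1 = Round(s_0, k_0) = 0x05
s_2 = Round(s_1, k_1) = 0x53
s_3 = Round(s_2, k_2) = 0x3A
s_4 = Round(s_3, k_3) = 0xA7
s_5 = Round(s_4, k_4) = 0x7E
s_6 = Round(s_5, k_5) = 0xEC
s_7 = Round(s_6, k_6) = 0xC1

0x53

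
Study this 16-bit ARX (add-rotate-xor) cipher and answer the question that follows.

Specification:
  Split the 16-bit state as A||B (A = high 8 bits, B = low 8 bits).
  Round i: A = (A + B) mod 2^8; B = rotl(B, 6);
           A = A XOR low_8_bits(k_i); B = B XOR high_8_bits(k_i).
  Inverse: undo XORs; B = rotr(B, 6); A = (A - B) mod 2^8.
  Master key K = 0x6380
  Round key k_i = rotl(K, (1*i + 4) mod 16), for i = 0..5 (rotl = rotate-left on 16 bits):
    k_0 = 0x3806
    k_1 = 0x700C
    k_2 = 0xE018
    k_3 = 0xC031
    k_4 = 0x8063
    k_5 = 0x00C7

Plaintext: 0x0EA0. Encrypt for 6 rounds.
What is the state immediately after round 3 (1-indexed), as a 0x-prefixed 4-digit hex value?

0x30FD

s_0 = plaintext = 0x0EA0
s_1 = Round(s_0, k_0) = 0xA810
s_2 = Round(s_1, k_1) = 0xB474
s_3 = Round(s_2, k_2) = 0x30FD
s_4 = Round(s_3, k_3) = 0x1CBF
s_5 = Round(s_4, k_4) = 0xB86F
s_6 = Round(s_5, k_5) = 0xE0DB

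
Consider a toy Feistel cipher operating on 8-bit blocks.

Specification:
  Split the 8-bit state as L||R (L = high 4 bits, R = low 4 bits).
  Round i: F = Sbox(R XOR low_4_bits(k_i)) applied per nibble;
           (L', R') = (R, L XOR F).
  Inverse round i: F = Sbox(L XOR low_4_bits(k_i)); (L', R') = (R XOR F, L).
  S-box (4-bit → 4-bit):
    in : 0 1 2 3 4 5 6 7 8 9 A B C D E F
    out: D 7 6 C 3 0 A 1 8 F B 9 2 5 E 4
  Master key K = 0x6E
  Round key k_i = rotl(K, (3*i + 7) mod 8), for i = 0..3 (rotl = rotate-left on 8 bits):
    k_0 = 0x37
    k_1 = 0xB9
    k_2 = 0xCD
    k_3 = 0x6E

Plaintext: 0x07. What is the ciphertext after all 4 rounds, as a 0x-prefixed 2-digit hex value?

s_0 = plaintext = 0x07
s_1 = Round(s_0, k_0) = 0x7D
s_2 = Round(s_1, k_1) = 0xD4
s_3 = Round(s_2, k_2) = 0x42
s_4 = Round(s_3, k_3) = 0x26

0x26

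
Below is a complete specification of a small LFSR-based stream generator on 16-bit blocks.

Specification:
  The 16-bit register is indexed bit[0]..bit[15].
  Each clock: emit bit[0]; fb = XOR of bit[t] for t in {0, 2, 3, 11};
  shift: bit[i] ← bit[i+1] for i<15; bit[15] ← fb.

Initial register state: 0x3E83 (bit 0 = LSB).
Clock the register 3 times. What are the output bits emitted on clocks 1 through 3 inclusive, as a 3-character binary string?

reg_0 = 0x3E83
clock 1: out=1, reg = 0x1F41
clock 2: out=1, reg = 0x0FA0
clock 3: out=0, reg = 0x87D0

110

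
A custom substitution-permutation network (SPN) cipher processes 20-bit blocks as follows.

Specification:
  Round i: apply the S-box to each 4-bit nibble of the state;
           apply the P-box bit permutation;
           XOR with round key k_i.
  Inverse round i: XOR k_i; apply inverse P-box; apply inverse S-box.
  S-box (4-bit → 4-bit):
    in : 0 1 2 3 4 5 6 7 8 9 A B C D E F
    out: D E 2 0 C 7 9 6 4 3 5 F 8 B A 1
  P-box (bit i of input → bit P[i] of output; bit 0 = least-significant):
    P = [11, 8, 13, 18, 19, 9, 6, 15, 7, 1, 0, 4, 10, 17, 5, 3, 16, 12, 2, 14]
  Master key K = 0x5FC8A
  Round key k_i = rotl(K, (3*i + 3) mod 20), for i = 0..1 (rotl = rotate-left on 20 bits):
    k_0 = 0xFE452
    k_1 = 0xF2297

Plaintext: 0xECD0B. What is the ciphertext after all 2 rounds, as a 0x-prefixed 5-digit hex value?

0xD026D

s_0 = plaintext = 0xECD0B
s_1 = Round(s_0, k_0) = 0x31D88
s_2 = Round(s_1, k_1) = 0xD026D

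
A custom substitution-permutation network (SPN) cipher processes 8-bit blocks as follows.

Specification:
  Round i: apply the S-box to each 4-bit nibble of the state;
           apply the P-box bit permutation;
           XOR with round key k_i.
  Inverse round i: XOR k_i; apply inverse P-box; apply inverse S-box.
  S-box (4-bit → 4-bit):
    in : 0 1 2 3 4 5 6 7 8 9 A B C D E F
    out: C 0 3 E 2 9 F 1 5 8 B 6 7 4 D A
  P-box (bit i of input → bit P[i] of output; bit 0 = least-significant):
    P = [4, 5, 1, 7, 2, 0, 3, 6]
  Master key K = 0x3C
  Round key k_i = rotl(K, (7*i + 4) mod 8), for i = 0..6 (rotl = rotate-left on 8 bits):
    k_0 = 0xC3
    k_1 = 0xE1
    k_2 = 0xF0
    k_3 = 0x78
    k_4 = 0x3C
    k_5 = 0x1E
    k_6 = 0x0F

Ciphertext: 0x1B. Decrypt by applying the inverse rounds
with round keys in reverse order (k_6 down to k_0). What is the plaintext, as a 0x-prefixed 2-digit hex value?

0x0D

s_0 = ciphertext = 0x1B
s_1 = InvRound(s_0, k_6) = 0x77
s_2 = InvRound(s_1, k_5) = 0x34
s_3 = InvRound(s_2, k_4) = 0xD1
s_4 = InvRound(s_3, k_3) = 0xBF
s_5 = InvRound(s_4, k_2) = 0x6D
s_6 = InvRound(s_5, k_1) = 0x89
s_7 = InvRound(s_6, k_0) = 0x0D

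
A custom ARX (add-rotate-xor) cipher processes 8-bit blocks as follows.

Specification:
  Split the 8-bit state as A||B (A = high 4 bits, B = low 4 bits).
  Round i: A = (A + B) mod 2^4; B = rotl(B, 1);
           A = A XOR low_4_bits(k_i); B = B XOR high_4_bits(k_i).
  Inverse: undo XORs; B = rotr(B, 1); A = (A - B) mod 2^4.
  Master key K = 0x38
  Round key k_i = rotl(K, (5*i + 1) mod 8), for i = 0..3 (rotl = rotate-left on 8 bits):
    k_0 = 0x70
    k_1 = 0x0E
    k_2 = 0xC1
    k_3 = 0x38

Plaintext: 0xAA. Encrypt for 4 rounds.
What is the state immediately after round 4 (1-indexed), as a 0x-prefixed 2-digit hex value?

0x9B

s_0 = plaintext = 0xAA
s_1 = Round(s_0, k_0) = 0x42
s_2 = Round(s_1, k_1) = 0x84
s_3 = Round(s_2, k_2) = 0xD4
s_4 = Round(s_3, k_3) = 0x9B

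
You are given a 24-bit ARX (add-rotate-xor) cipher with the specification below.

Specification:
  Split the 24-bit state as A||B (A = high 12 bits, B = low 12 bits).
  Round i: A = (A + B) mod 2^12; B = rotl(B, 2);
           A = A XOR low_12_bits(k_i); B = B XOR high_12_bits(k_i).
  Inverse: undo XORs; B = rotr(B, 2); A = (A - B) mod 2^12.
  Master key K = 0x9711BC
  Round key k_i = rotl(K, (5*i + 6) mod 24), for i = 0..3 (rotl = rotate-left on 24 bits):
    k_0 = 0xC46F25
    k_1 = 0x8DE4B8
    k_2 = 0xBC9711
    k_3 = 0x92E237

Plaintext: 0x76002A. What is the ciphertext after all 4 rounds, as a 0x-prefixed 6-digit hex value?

s_0 = plaintext = 0x76002A
s_1 = Round(s_0, k_0) = 0x8AFCEE
s_2 = Round(s_1, k_1) = 0x125B65
s_3 = Round(s_2, k_2) = 0xB9B65F
s_4 = Round(s_3, k_3) = 0x3CD053

0x3CD053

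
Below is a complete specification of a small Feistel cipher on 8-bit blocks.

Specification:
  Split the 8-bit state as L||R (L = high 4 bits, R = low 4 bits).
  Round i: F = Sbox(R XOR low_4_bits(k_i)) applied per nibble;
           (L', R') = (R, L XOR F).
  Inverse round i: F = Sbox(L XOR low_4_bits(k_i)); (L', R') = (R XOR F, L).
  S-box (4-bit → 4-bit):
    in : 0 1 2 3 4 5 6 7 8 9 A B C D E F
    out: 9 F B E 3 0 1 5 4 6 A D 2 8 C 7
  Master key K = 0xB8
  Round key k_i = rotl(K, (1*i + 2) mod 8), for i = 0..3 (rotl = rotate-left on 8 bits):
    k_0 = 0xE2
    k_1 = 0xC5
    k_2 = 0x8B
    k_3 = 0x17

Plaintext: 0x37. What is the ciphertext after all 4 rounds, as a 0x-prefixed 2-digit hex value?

s_0 = plaintext = 0x37
s_1 = Round(s_0, k_0) = 0x73
s_2 = Round(s_1, k_1) = 0x36
s_3 = Round(s_2, k_2) = 0x6B
s_4 = Round(s_3, k_3) = 0xB4

0xB4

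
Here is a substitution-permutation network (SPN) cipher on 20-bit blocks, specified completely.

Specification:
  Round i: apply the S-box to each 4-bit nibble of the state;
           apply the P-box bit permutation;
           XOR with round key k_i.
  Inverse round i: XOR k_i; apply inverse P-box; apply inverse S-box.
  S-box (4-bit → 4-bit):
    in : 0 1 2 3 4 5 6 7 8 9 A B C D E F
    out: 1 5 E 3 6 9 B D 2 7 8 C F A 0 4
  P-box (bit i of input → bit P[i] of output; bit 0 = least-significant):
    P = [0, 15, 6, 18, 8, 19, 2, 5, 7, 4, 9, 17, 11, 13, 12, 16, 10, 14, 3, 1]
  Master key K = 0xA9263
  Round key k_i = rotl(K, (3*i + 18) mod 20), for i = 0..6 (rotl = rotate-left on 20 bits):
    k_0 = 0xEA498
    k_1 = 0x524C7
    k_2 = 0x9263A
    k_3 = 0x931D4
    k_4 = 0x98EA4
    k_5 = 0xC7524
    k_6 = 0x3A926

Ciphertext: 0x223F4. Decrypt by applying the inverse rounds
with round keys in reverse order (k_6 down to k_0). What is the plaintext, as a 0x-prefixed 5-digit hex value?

0x9DE24

s_0 = ciphertext = 0x223F4
s_1 = InvRound(s_0, k_6) = 0xA59E4
s_2 = InvRound(s_1, k_5) = 0x035EB
s_3 = InvRound(s_2, k_4) = 0xBCF99
s_4 = InvRound(s_3, k_3) = 0x99BF9
s_5 = InvRound(s_4, k_2) = 0x59009
s_6 = InvRound(s_5, k_1) = 0x740F4
s_7 = InvRound(s_6, k_0) = 0x9DE24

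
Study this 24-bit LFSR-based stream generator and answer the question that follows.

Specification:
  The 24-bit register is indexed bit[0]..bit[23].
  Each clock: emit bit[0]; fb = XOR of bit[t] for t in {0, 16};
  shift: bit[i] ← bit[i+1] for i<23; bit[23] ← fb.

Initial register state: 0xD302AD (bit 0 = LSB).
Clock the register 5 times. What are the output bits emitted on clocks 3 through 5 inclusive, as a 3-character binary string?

110

reg_0 = 0xD302AD
clock 1: out=1, reg = 0x698156
clock 2: out=0, reg = 0xB4C0AB
clock 3: out=1, reg = 0xDA6055
clock 4: out=1, reg = 0xED302A
clock 5: out=0, reg = 0xF69815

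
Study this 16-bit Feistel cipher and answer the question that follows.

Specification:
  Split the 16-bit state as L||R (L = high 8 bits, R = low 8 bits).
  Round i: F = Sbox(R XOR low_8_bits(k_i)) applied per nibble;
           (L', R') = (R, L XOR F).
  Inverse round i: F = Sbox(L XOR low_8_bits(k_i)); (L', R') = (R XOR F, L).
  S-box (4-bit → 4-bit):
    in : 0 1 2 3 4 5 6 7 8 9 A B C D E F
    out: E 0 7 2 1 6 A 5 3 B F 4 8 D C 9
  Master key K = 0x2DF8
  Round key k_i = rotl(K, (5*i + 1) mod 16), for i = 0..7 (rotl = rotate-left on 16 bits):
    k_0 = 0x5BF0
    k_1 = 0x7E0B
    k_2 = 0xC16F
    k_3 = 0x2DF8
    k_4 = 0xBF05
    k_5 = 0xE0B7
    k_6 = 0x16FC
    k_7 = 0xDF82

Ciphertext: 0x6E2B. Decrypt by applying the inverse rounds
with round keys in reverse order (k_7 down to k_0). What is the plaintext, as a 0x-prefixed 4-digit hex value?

0xFF6B

s_0 = ciphertext = 0x6E2B
s_1 = InvRound(s_0, k_7) = 0xE36E
s_2 = InvRound(s_1, k_6) = 0x67E3
s_3 = InvRound(s_2, k_5) = 0x3D67
s_4 = InvRound(s_3, k_4) = 0x443D
s_5 = InvRound(s_4, k_3) = 0x7544
s_6 = InvRound(s_5, k_2) = 0x4B75
s_7 = InvRound(s_6, k_1) = 0x6B4B
s_8 = InvRound(s_7, k_0) = 0xFF6B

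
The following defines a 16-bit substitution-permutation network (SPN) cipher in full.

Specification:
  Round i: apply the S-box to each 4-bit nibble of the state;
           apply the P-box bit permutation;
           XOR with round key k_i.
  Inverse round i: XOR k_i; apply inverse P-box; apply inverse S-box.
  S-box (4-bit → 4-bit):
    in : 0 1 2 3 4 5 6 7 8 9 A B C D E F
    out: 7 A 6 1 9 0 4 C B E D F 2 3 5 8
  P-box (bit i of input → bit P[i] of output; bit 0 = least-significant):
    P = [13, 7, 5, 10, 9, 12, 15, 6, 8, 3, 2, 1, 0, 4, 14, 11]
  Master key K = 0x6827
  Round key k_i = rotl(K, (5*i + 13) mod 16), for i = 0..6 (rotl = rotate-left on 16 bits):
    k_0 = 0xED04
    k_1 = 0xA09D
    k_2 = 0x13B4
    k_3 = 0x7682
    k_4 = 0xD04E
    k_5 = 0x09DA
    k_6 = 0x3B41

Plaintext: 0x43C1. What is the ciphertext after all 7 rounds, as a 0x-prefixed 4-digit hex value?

s_0 = plaintext = 0x43C1
s_1 = Round(s_0, k_0) = 0xF085
s_2 = Round(s_1, k_1) = 0xBBD1
s_3 = Round(s_2, k_2) = 0x4C2B
s_4 = Round(s_3, k_3) = 0xCA2B
s_5 = Round(s_4, k_4) = 0x65F8
s_6 = Round(s_5, k_5) = 0x6D1A
s_7 = Round(s_6, k_6) = 0x4E29

0x4E29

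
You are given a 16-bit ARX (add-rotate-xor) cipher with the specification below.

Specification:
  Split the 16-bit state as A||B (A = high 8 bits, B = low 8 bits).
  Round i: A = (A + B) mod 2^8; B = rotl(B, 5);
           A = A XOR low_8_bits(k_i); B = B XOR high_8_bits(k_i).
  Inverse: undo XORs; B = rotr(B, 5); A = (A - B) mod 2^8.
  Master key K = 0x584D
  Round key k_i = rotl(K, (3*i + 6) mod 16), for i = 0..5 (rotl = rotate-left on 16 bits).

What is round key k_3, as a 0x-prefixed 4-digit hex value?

0xAC26

K = 0x584D
k_0 = rotl(K, (3*0+6) mod 16) = rotl(K, 6) = 0x1356
k_1 = rotl(K, (3*1+6) mod 16) = rotl(K, 9) = 0x9AB0
k_2 = rotl(K, (3*2+6) mod 16) = rotl(K, 12) = 0xD584
k_3 = rotl(K, (3*3+6) mod 16) = rotl(K, 15) = 0xAC26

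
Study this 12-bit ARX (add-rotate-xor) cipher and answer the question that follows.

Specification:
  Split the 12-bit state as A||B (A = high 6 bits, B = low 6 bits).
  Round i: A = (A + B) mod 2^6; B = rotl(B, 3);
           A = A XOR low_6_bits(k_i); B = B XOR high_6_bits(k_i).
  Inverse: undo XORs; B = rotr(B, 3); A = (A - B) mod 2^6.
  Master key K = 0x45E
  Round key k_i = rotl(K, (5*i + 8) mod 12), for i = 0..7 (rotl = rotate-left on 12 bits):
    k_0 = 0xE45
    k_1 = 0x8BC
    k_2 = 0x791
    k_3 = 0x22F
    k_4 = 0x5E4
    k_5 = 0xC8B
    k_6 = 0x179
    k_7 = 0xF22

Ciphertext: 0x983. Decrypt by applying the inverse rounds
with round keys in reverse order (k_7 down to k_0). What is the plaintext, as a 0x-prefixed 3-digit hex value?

0xA49

s_0 = ciphertext = 0x983
s_1 = InvRound(s_0, k_7) = 0x17F
s_2 = InvRound(s_1, k_6) = 0x957
s_3 = InvRound(s_2, k_5) = 0x0AC
s_4 = InvRound(s_3, k_4) = 0x1DF
s_5 = InvRound(s_4, k_3) = 0xBBA
s_6 = InvRound(s_5, k_2) = 0x6E4
s_7 = InvRound(s_6, k_1) = 0xDF0
s_8 = InvRound(s_7, k_0) = 0xA49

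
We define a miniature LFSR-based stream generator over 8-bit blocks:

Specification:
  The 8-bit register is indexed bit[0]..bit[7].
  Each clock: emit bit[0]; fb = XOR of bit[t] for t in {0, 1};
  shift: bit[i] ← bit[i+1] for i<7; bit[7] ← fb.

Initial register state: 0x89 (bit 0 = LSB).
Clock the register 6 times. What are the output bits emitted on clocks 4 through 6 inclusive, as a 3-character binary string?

100

reg_0 = 0x89
clock 1: out=1, reg = 0xC4
clock 2: out=0, reg = 0x62
clock 3: out=0, reg = 0xB1
clock 4: out=1, reg = 0xD8
clock 5: out=0, reg = 0x6C
clock 6: out=0, reg = 0x36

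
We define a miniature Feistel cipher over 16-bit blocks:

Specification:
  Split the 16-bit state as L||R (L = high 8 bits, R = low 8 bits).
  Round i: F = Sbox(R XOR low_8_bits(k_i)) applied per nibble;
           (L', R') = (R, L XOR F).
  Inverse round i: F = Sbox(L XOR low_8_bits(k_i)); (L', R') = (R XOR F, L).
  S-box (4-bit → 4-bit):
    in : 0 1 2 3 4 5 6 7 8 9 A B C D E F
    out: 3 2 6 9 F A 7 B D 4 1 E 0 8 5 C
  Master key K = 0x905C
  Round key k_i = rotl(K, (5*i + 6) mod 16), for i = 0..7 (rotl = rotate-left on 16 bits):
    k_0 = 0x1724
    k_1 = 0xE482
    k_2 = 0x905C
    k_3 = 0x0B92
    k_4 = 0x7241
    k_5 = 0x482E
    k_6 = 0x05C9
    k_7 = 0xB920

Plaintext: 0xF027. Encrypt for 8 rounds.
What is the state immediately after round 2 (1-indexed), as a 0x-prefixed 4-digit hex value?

s_0 = plaintext = 0xF027
s_1 = Round(s_0, k_0) = 0x27C9
s_2 = Round(s_1, k_1) = 0xC9D9
s_3 = Round(s_2, k_2) = 0xD913
s_4 = Round(s_3, k_3) = 0x130B
s_5 = Round(s_4, k_4) = 0x0BE2
s_6 = Round(s_5, k_5) = 0xE20B
s_7 = Round(s_6, k_6) = 0x0BE4
s_8 = Round(s_7, k_7) = 0xE404

0xC9D9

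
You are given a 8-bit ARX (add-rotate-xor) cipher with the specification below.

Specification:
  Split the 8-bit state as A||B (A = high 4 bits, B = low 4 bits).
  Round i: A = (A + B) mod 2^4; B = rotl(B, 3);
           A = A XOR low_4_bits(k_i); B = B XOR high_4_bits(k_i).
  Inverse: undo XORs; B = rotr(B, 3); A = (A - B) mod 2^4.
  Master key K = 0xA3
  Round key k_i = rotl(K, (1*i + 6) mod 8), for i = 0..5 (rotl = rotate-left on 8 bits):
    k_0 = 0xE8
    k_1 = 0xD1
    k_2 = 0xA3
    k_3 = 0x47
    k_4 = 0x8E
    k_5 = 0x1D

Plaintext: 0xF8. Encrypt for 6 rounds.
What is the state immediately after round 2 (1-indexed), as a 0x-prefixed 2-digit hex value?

s_0 = plaintext = 0xF8
s_1 = Round(s_0, k_0) = 0xFA
s_2 = Round(s_1, k_1) = 0x88
s_3 = Round(s_2, k_2) = 0x3E
s_4 = Round(s_3, k_3) = 0x63
s_5 = Round(s_4, k_4) = 0x71
s_6 = Round(s_5, k_5) = 0x59

0x88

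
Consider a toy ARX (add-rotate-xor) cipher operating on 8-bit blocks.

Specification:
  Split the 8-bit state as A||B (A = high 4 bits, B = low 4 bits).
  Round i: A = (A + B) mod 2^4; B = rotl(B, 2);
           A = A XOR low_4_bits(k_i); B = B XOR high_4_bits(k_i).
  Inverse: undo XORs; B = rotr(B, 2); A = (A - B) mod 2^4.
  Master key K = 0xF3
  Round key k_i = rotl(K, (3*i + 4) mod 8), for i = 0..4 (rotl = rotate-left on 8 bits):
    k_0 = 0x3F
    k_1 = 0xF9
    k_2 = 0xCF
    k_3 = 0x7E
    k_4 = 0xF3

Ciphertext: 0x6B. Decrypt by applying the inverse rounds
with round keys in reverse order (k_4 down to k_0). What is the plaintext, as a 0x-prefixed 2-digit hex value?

s_0 = ciphertext = 0x6B
s_1 = InvRound(s_0, k_4) = 0x41
s_2 = InvRound(s_1, k_3) = 0x19
s_3 = InvRound(s_2, k_2) = 0x95
s_4 = InvRound(s_3, k_1) = 0x6A
s_5 = InvRound(s_4, k_0) = 0x36

0x36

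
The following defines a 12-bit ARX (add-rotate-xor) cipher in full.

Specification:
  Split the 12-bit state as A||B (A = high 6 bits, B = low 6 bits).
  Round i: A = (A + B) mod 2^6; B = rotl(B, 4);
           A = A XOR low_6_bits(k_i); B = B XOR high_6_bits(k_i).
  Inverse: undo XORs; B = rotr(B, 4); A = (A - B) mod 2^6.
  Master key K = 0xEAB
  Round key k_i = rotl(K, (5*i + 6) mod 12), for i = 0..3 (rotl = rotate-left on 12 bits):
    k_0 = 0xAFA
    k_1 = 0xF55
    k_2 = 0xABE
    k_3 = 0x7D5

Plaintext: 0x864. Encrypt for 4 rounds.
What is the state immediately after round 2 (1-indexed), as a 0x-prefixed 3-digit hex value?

0xD15

s_0 = plaintext = 0x864
s_1 = Round(s_0, k_0) = 0xFE2
s_2 = Round(s_1, k_1) = 0xD15
s_3 = Round(s_2, k_2) = 0xDFF
s_4 = Round(s_3, k_3) = 0x8E0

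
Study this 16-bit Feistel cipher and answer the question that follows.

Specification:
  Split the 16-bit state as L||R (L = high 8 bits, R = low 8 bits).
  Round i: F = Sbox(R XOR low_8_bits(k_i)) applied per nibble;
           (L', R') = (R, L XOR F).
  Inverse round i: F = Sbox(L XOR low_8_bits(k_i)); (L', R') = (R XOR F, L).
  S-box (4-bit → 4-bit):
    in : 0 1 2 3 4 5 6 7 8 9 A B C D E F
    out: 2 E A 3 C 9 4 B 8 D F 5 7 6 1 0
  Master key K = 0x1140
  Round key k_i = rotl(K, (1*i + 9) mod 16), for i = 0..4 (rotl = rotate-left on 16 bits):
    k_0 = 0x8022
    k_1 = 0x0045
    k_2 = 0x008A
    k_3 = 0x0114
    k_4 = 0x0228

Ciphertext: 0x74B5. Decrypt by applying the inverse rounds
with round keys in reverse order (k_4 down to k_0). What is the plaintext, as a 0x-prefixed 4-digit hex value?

0xD2A8

s_0 = ciphertext = 0x74B5
s_1 = InvRound(s_0, k_4) = 0x2274
s_2 = InvRound(s_1, k_3) = 0x4022
s_3 = InvRound(s_2, k_2) = 0x5D40
s_4 = InvRound(s_3, k_1) = 0xA85D
s_5 = InvRound(s_4, k_0) = 0xD2A8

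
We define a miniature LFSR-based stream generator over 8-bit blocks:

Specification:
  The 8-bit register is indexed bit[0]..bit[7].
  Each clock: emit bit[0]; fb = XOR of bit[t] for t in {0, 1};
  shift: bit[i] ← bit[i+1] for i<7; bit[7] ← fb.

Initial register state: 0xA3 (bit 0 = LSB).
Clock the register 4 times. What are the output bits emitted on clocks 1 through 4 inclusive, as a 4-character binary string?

1100

reg_0 = 0xA3
clock 1: out=1, reg = 0x51
clock 2: out=1, reg = 0xA8
clock 3: out=0, reg = 0x54
clock 4: out=0, reg = 0x2A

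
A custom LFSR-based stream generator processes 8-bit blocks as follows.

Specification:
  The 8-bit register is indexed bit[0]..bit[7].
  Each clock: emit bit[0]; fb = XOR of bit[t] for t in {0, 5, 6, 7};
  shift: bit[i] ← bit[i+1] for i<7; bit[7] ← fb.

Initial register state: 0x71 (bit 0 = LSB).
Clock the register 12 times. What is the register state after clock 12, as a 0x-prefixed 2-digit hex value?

0x3C

reg_0 = 0x71
clock 1: out=1, reg = 0xB8
clock 2: out=0, reg = 0x5C
clock 3: out=0, reg = 0xAE
clock 4: out=0, reg = 0x57
clock 5: out=1, reg = 0x2B
clock 6: out=1, reg = 0x15
clock 7: out=1, reg = 0x8A
clock 8: out=0, reg = 0xC5
clock 9: out=1, reg = 0xE2
clock 10: out=0, reg = 0xF1
clock 11: out=1, reg = 0x78
clock 12: out=0, reg = 0x3C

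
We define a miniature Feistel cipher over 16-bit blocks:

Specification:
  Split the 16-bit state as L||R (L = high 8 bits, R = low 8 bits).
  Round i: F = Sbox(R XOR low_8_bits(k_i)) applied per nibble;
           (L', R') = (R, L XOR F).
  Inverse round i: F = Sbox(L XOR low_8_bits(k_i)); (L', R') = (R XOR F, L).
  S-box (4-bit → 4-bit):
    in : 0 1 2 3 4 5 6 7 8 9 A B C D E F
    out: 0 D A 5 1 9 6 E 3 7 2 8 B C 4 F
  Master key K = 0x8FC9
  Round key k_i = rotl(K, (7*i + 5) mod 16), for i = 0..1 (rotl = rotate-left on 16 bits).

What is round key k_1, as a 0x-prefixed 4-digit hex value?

K = 0x8FC9
k_0 = rotl(K, (7*0+5) mod 16) = rotl(K, 5) = 0xF931
k_1 = rotl(K, (7*1+5) mod 16) = rotl(K, 12) = 0x98FC

0x98FC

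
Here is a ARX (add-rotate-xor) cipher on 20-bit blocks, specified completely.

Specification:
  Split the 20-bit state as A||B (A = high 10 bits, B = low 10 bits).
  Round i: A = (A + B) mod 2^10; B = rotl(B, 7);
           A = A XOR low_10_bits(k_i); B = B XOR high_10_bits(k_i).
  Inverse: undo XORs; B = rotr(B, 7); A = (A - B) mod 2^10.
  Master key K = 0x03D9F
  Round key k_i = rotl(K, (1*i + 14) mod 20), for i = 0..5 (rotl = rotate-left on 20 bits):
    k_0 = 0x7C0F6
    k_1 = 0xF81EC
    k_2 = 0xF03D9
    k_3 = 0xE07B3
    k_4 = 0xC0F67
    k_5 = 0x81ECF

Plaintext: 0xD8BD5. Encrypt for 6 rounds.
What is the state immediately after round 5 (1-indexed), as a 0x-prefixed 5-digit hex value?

0x5CAFF

s_0 = plaintext = 0xD8BD5
s_1 = Round(s_0, k_0) = 0xF070A
s_2 = Round(s_1, k_1) = 0xC9E81
s_3 = Round(s_2, k_2) = 0x9C710
s_4 = Round(s_3, k_3) = 0x8CBE3
s_5 = Round(s_4, k_4) = 0x5CAFF
s_6 = Round(s_5, k_5) = 0xAF9D8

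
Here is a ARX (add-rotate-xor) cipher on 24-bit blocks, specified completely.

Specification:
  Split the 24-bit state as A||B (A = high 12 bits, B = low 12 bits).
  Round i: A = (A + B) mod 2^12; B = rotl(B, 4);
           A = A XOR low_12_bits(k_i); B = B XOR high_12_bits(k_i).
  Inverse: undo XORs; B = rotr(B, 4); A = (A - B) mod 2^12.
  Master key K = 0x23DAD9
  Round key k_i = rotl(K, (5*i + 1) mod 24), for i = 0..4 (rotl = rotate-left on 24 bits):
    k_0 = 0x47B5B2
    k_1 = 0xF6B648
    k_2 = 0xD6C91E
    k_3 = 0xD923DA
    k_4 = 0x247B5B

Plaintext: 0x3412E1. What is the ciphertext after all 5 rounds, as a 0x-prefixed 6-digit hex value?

s_0 = plaintext = 0x3412E1
s_1 = Round(s_0, k_0) = 0x390A69
s_2 = Round(s_1, k_1) = 0xBB19F1
s_3 = Round(s_2, k_2) = 0xCBC275
s_4 = Round(s_3, k_3) = 0xCEBAC0
s_5 = Round(s_4, k_4) = 0xCF0E4D

0xCF0E4D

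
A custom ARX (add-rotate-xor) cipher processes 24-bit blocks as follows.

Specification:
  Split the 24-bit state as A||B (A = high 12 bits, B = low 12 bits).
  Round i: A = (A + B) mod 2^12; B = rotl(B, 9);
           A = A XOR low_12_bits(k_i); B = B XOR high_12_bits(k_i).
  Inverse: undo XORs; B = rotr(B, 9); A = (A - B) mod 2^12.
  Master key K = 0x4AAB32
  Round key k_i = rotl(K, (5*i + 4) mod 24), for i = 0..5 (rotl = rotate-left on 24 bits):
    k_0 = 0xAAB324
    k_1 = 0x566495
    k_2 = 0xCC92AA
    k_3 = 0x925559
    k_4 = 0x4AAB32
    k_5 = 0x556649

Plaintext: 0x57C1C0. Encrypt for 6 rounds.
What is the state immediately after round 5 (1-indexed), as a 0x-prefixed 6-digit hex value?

s_0 = plaintext = 0x57C1C0
s_1 = Round(s_0, k_0) = 0x418A93
s_2 = Round(s_1, k_1) = 0xA3E234
s_3 = Round(s_2, k_2) = 0xED848F
s_4 = Round(s_3, k_3) = 0x63E7B4
s_5 = Round(s_4, k_4) = 0x6C0C5C
s_6 = Round(s_5, k_5) = 0x555CDD

0x6C0C5C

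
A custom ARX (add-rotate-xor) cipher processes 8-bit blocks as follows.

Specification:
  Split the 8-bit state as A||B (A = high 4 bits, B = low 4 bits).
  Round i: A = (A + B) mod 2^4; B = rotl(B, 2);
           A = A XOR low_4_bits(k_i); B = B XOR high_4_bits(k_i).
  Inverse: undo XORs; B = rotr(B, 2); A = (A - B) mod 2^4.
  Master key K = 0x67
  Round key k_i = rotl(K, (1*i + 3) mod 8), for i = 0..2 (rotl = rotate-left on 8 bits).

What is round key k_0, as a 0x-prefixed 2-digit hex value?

K = 0x67
k_0 = rotl(K, (1*0+3) mod 8) = rotl(K, 3) = 0x3B

0x3B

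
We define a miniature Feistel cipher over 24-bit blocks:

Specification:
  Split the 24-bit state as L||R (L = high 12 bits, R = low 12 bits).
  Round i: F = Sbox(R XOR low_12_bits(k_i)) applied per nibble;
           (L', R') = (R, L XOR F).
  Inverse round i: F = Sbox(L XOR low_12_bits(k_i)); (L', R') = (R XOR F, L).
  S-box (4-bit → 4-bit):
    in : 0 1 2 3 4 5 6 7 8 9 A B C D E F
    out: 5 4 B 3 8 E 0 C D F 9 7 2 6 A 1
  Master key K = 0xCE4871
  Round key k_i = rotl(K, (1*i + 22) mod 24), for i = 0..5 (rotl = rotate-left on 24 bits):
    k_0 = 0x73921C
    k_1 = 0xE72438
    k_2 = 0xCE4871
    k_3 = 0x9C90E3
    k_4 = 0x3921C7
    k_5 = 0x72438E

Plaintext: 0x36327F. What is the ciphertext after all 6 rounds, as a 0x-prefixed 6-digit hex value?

0x16698A

s_0 = plaintext = 0x36327F
s_1 = Round(s_0, k_0) = 0x27F660
s_2 = Round(s_1, k_1) = 0x660992
s_3 = Round(s_2, k_2) = 0x9922C3
s_4 = Round(s_3, k_3) = 0x2C3227
s_5 = Round(s_4, k_4) = 0x227166
s_6 = Round(s_5, k_5) = 0x16698A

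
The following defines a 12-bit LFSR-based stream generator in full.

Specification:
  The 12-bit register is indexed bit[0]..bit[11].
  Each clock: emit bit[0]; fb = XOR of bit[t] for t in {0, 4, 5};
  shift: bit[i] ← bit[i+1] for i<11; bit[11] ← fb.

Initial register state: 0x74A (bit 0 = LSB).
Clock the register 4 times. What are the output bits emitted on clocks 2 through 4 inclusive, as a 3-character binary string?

101

reg_0 = 0x74A
clock 1: out=0, reg = 0x3A5
clock 2: out=1, reg = 0x1D2
clock 3: out=0, reg = 0x8E9
clock 4: out=1, reg = 0x474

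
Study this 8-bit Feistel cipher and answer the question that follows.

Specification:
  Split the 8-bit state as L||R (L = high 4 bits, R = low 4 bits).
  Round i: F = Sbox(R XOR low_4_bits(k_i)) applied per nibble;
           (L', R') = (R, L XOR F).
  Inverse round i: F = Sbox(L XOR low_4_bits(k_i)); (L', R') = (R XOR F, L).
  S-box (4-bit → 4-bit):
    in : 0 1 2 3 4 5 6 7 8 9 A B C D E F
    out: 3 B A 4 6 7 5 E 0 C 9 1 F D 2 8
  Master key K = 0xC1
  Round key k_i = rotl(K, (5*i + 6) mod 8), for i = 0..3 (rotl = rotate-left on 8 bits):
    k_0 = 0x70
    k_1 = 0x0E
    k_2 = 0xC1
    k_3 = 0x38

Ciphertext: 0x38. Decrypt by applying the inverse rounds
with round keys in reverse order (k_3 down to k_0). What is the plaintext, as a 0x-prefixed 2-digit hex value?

0x54

s_0 = ciphertext = 0x38
s_1 = InvRound(s_0, k_3) = 0x93
s_2 = InvRound(s_1, k_2) = 0x39
s_3 = InvRound(s_2, k_1) = 0x43
s_4 = InvRound(s_3, k_0) = 0x54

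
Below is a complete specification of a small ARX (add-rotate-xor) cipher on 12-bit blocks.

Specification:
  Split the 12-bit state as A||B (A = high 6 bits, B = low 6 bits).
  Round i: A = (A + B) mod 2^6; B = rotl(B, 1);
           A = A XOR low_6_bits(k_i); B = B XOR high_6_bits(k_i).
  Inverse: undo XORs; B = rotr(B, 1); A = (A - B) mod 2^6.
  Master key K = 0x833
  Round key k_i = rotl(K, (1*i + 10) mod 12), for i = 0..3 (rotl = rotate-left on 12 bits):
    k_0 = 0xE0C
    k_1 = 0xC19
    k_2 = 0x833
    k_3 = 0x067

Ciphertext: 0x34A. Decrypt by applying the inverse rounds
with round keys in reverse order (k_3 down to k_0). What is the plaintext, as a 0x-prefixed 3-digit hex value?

s_0 = ciphertext = 0x34A
s_1 = InvRound(s_0, k_3) = 0x165
s_2 = InvRound(s_1, k_2) = 0x522
s_3 = InvRound(s_2, k_1) = 0x109
s_4 = InvRound(s_3, k_0) = 0x438

0x438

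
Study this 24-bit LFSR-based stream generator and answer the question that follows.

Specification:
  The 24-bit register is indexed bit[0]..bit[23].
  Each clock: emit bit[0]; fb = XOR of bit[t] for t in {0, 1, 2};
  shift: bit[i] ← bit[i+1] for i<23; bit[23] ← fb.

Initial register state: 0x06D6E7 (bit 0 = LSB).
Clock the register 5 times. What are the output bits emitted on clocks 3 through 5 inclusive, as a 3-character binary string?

100

reg_0 = 0x06D6E7
clock 1: out=1, reg = 0x836B73
clock 2: out=1, reg = 0x41B5B9
clock 3: out=1, reg = 0xA0DADC
clock 4: out=0, reg = 0xD06D6E
clock 5: out=0, reg = 0x6836B7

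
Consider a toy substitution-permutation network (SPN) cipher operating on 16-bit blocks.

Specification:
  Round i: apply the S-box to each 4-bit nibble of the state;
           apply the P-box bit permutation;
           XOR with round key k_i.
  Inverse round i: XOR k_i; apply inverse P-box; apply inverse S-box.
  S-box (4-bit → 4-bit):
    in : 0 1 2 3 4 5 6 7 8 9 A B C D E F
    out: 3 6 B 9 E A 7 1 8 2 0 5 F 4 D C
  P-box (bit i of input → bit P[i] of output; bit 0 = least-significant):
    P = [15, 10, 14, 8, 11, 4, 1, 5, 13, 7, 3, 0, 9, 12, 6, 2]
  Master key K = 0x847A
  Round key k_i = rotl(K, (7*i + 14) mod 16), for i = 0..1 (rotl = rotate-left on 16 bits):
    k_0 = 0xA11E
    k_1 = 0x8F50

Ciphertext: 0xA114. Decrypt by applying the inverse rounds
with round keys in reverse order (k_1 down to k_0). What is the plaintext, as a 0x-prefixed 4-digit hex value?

s_0 = ciphertext = 0xA114
s_1 = InvRound(s_0, k_1) = 0xE779
s_2 = InvRound(s_1, k_0) = 0xE8F1

0xE8F1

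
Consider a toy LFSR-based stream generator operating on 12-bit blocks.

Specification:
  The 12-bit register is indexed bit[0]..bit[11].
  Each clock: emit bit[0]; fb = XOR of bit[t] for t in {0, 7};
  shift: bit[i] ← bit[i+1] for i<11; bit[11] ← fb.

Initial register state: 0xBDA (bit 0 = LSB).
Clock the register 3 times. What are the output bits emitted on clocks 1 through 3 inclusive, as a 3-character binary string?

010

reg_0 = 0xBDA
clock 1: out=0, reg = 0xDED
clock 2: out=1, reg = 0x6F6
clock 3: out=0, reg = 0xB7B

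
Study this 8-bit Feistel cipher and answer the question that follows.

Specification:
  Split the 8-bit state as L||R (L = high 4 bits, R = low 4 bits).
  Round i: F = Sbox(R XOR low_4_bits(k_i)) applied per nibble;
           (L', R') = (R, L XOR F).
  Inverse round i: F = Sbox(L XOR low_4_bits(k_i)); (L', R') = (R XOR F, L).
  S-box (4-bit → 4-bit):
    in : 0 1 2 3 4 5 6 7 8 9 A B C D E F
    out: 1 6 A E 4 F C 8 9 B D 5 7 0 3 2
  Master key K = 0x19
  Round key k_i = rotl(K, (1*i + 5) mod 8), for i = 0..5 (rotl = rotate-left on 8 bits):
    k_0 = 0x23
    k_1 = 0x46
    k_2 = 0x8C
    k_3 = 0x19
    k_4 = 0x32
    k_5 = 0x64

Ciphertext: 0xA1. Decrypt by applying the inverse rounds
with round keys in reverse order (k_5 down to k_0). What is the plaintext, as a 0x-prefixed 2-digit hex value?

0xE3

s_0 = ciphertext = 0xA1
s_1 = InvRound(s_0, k_5) = 0x2A
s_2 = InvRound(s_1, k_4) = 0xB2
s_3 = InvRound(s_2, k_3) = 0x8B
s_4 = InvRound(s_3, k_2) = 0xF8
s_5 = InvRound(s_4, k_1) = 0x3F
s_6 = InvRound(s_5, k_0) = 0xE3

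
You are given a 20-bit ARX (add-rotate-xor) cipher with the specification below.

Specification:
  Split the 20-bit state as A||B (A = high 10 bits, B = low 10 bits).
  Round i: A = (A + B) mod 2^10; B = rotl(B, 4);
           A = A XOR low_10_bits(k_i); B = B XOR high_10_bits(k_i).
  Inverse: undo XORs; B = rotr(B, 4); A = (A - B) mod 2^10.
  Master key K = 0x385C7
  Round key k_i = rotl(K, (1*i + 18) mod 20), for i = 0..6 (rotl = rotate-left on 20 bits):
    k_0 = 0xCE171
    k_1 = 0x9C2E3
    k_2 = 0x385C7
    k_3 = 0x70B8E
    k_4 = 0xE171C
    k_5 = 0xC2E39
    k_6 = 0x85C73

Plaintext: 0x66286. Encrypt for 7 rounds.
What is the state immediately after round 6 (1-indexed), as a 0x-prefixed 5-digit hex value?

s_0 = plaintext = 0x66286
s_1 = Round(s_0, k_0) = 0x5BF52
s_2 = Round(s_1, k_1) = 0x88B5D
s_3 = Round(s_2, k_2) = 0x2E13C
s_4 = Round(s_3, k_3) = 0x9EA06
s_5 = Round(s_4, k_4) = 0xE73ED
s_6 = Round(s_5, k_5) = 0x6C1D4
s_7 = Round(s_6, k_6) = 0xFDF50

0x6C1D4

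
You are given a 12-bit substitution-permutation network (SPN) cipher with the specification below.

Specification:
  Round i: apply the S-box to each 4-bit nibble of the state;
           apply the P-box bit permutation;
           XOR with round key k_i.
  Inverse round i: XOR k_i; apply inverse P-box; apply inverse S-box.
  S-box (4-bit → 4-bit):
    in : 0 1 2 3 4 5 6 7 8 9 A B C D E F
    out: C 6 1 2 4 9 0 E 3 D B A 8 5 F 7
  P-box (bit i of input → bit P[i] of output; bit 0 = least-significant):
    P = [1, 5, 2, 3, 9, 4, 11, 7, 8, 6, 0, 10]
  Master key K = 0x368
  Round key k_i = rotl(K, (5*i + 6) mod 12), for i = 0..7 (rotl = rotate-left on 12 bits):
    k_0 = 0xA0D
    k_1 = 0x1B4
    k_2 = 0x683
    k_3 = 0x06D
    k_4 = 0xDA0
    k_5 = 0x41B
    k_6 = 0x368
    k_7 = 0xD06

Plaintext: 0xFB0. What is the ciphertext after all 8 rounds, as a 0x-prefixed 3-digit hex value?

0x3FD

s_0 = plaintext = 0xFB0
s_1 = Round(s_0, k_0) = 0xBD0
s_2 = Round(s_1, k_1) = 0xFF8
s_3 = Round(s_2, k_2) = 0xDF0
s_4 = Round(s_3, k_3) = 0xB70
s_5 = Round(s_4, k_4) = 0x17C
s_6 = Round(s_5, k_5) = 0xCC2
s_7 = Round(s_6, k_6) = 0x7EA
s_8 = Round(s_7, k_7) = 0x3FD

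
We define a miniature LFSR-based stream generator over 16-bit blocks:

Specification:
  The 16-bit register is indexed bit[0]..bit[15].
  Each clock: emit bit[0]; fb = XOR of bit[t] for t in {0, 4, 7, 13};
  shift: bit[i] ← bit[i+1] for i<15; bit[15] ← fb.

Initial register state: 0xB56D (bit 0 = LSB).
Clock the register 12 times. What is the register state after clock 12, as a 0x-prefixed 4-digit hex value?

0x0F4B

reg_0 = 0xB56D
clock 1: out=1, reg = 0x5AB6
clock 2: out=0, reg = 0x2D5B
clock 3: out=1, reg = 0x96AD
clock 4: out=1, reg = 0x4B56
clock 5: out=0, reg = 0xA5AB
clock 6: out=1, reg = 0xD2D5
clock 7: out=1, reg = 0xE96A
clock 8: out=0, reg = 0xF4B5
clock 9: out=1, reg = 0x7A5A
clock 10: out=0, reg = 0x3D2D
clock 11: out=1, reg = 0x1E96
clock 12: out=0, reg = 0x0F4B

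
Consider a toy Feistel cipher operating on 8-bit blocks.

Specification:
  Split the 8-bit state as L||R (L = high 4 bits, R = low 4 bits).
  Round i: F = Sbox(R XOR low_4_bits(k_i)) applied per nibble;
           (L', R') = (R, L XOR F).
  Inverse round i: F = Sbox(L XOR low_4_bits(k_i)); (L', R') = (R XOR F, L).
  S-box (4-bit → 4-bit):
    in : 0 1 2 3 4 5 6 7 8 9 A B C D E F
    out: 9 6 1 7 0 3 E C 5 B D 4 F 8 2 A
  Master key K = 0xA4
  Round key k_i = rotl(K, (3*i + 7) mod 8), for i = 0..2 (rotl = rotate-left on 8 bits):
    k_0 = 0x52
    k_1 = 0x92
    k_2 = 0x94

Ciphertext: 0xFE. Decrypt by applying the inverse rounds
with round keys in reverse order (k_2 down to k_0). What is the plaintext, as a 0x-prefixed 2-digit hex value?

0xFA

s_0 = ciphertext = 0xFE
s_1 = InvRound(s_0, k_2) = 0xAF
s_2 = InvRound(s_1, k_1) = 0xAA
s_3 = InvRound(s_2, k_0) = 0xFA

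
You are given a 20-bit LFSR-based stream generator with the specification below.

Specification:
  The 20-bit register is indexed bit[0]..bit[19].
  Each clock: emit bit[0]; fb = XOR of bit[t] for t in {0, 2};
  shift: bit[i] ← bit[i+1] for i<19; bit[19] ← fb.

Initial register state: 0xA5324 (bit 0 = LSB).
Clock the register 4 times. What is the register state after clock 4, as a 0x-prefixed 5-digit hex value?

reg_0 = 0xA5324
clock 1: out=0, reg = 0xD2992
clock 2: out=0, reg = 0x694C9
clock 3: out=1, reg = 0xB4A64
clock 4: out=0, reg = 0xDA532

0xDA532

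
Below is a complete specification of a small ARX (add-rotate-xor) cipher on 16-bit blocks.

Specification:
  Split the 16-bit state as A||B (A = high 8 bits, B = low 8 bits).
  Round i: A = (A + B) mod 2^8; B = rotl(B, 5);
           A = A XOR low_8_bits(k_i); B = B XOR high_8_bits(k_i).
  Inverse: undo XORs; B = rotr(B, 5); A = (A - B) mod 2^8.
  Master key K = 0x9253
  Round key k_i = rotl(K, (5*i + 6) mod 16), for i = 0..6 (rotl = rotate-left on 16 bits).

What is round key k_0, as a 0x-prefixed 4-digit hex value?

0x94E4

K = 0x9253
k_0 = rotl(K, (5*0+6) mod 16) = rotl(K, 6) = 0x94E4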